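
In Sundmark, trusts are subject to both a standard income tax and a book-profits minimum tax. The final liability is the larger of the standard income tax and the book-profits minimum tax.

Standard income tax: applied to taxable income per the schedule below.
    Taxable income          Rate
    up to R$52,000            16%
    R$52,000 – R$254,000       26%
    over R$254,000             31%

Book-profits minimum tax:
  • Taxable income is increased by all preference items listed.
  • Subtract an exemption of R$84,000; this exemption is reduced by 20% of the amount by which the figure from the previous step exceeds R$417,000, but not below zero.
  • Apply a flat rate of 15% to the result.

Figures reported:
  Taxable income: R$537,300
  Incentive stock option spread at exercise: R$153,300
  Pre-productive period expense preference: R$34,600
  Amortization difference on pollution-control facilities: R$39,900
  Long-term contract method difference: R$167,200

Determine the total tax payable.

Standard income tax:
  R$52,000 × 16% = R$8,320
  R$202,000 × 26% = R$52,520
  R$283,300 × 31% = R$87,823
  → R$148,663

Book-profits minimum tax:
  Adjusted income: R$537,300 + R$153,300 + R$34,600 + R$39,900 + R$167,200 = R$932,300
  Exemption: 20% × (R$932,300 − R$417,000) = R$103,060 ≥ R$84,000, so the exemption is fully phased out
  Base: R$932,300 − R$0 = R$932,300
  R$932,300 × 15% = R$139,845

R$148,663 > R$139,845, so the standard income tax governs.

R$148,663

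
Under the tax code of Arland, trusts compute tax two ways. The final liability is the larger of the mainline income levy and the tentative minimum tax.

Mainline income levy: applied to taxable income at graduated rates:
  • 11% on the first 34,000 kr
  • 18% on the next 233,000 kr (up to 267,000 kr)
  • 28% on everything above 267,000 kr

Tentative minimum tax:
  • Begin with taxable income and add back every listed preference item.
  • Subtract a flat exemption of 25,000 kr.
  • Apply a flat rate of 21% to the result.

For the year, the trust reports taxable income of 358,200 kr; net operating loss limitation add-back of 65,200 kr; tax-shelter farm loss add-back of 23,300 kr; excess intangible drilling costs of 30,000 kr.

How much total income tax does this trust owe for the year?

Tentative minimum tax:
  Adjusted income: 358,200 kr + 65,200 kr + 23,300 kr + 30,000 kr = 476,700 kr
  Less exemption 25,000 kr → base 451,700 kr
  451,700 kr × 21% = 94,857 kr

Mainline income levy:
  34,000 kr × 11% = 3,740 kr
  233,000 kr × 18% = 41,940 kr
  91,200 kr × 28% = 25,536 kr
  → 71,216 kr

94,857 kr > 71,216 kr, so the tentative minimum tax is the binding amount.

94,857 kr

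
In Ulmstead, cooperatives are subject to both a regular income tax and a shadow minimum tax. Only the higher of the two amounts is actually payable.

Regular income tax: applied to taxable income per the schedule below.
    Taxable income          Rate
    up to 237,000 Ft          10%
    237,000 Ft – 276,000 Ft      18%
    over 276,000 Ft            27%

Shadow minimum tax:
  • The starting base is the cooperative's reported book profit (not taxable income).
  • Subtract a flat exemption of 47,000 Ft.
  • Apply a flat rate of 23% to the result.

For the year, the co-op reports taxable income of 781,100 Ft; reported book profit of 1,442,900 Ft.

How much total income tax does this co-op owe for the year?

Shadow minimum tax:
  Base (reported book profit): 1,442,900 Ft
  Less exemption 47,000 Ft → base 1,395,900 Ft
  1,395,900 Ft × 23% = 321,057 Ft

Regular income tax:
  237,000 Ft × 10% = 23,700 Ft
  39,000 Ft × 18% = 7,020 Ft
  505,100 Ft × 27% = 136,377 Ft
  → 167,097 Ft

321,057 Ft > 167,097 Ft, so the shadow minimum tax is the binding amount.

321,057 Ft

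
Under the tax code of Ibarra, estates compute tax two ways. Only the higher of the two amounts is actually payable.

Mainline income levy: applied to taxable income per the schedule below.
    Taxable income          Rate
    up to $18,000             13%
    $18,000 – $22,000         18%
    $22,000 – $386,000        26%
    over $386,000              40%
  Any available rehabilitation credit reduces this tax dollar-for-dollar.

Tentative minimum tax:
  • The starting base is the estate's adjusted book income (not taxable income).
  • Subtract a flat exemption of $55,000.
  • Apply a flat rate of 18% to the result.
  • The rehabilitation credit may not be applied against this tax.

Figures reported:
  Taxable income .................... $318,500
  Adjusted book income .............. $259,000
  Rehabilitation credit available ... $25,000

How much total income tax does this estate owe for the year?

Mainline income levy:
  $18,000 × 13% = $2,340
  $4,000 × 18% = $720
  $296,500 × 26% = $77,090
  → $80,150
  Less rehabilitation credit $25,000 → $55,150

Tentative minimum tax:
  Base (adjusted book income): $259,000
  Less exemption $55,000 → base $204,000
  $204,000 × 18% = $36,720

$55,150 > $36,720, so the mainline income levy governs.

$55,150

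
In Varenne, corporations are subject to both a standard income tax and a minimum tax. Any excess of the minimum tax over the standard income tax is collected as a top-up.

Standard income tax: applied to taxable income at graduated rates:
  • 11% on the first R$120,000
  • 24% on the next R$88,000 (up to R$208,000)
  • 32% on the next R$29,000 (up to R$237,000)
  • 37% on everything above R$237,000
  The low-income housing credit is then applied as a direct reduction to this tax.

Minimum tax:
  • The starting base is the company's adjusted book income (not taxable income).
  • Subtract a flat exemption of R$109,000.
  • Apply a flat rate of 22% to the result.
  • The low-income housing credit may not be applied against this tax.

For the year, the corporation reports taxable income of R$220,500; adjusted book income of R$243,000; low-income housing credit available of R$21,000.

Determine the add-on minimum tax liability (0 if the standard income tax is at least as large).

Standard income tax:
  R$120,000 × 11% = R$13,200
  R$88,000 × 24% = R$21,120
  R$12,500 × 32% = R$4,000
  → R$38,320
  Less low-income housing credit R$21,000 → R$17,320

Minimum tax:
  Base (adjusted book income): R$243,000
  Less exemption R$109,000 → base R$134,000
  R$134,000 × 22% = R$29,480

Excess of minimum tax over standard income tax: R$29,480 − R$17,320 = R$12,160.

R$12,160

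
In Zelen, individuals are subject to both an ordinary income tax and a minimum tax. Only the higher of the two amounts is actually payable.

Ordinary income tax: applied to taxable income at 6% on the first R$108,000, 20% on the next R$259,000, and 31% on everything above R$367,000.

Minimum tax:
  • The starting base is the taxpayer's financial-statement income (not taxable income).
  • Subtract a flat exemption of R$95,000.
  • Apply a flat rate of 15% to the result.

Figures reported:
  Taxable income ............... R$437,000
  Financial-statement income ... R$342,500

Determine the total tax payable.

Ordinary income tax:
  R$108,000 × 6% = R$6,480
  R$259,000 × 20% = R$51,800
  R$70,000 × 31% = R$21,700
  → R$79,980

Minimum tax:
  Base (financial-statement income): R$342,500
  Less exemption R$95,000 → base R$247,500
  R$247,500 × 15% = R$37,125

R$79,980 > R$37,125, so the ordinary income tax governs.

R$79,980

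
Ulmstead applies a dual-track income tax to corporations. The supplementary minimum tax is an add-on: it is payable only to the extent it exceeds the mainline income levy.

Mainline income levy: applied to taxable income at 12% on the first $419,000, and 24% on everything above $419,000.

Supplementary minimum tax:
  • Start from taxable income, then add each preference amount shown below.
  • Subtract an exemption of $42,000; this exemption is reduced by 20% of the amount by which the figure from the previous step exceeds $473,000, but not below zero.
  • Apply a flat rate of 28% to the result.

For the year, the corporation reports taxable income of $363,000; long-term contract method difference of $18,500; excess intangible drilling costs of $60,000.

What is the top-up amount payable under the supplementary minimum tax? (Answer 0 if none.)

Mainline income levy:
  $363,000 × 12% = $43,560

Supplementary minimum tax:
  Adjusted income: $363,000 + $18,500 + $60,000 = $441,500
  Exemption: $441,500 ≤ $473,000, so full $42,000 applies
  Base: $441,500 − $42,000 = $399,500
  $399,500 × 28% = $111,860

Excess of supplementary minimum tax over mainline income levy: $111,860 − $43,560 = $68,300.

$68,300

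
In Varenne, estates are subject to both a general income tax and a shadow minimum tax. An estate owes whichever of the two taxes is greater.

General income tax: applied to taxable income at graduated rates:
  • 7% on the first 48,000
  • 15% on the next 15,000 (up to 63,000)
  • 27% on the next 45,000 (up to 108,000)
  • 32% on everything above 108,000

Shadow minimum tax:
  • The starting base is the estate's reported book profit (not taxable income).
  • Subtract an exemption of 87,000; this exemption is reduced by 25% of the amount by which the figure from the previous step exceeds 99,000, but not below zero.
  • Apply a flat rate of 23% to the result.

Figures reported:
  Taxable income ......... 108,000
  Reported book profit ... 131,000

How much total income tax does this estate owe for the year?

17,760

General income tax:
  48,000 × 7% = 3,360
  15,000 × 15% = 2,250
  45,000 × 27% = 12,150
  → 17,760

Shadow minimum tax:
  Base (reported book profit): 131,000
  Exemption: 87,000 − 25% × (131,000 − 99,000) = 87,000 − 8,000 = 79,000
  Base: 131,000 − 79,000 = 52,000
  52,000 × 23% = 11,960

17,760 > 11,960, so the general income tax governs.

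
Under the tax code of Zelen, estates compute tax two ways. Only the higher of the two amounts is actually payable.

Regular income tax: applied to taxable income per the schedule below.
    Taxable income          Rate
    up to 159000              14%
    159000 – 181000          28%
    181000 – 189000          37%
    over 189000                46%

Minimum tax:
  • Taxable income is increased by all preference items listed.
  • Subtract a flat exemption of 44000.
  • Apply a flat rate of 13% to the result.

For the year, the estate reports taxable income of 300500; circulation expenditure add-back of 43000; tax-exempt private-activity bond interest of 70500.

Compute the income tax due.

Minimum tax:
  Adjusted income: 300500 + 43000 + 70500 = 414000
  Less exemption 44000 → base 370000
  370000 × 13% = 48100

Regular income tax:
  159000 × 14% = 22260
  22000 × 28% = 6160
  8000 × 37% = 2960
  111500 × 46% = 51290
  → 82670

82670 > 48100, so the regular income tax governs.

82670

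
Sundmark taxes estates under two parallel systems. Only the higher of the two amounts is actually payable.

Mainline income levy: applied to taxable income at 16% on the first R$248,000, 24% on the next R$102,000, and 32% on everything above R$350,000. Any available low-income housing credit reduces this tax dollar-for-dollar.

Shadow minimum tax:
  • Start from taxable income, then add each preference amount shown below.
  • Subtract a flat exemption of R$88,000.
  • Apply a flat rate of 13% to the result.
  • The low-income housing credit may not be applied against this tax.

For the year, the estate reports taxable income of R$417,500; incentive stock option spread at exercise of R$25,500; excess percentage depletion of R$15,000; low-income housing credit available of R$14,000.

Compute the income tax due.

Shadow minimum tax:
  Adjusted income: R$417,500 + R$25,500 + R$15,000 = R$458,000
  Less exemption R$88,000 → base R$370,000
  R$370,000 × 13% = R$48,100

Mainline income levy:
  R$248,000 × 16% = R$39,680
  R$102,000 × 24% = R$24,480
  R$67,500 × 32% = R$21,600
  → R$85,760
  Less low-income housing credit R$14,000 → R$71,760

R$71,760 > R$48,100, so the mainline income levy governs.

R$71,760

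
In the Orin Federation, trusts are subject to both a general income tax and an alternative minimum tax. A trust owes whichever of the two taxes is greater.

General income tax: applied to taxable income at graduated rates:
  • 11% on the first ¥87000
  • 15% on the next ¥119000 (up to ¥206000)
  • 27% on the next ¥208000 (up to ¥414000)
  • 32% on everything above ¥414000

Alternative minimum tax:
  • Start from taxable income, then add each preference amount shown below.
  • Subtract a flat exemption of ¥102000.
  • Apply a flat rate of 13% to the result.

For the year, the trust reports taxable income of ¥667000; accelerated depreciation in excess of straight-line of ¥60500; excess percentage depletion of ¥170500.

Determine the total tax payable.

¥164540

General income tax:
  ¥87000 × 11% = ¥9570
  ¥119000 × 15% = ¥17850
  ¥208000 × 27% = ¥56160
  ¥253000 × 32% = ¥80960
  → ¥164540

Alternative minimum tax:
  Adjusted income: ¥667000 + ¥60500 + ¥170500 = ¥898000
  Less exemption ¥102000 → base ¥796000
  ¥796000 × 13% = ¥103480

¥164540 > ¥103480, so the general income tax governs.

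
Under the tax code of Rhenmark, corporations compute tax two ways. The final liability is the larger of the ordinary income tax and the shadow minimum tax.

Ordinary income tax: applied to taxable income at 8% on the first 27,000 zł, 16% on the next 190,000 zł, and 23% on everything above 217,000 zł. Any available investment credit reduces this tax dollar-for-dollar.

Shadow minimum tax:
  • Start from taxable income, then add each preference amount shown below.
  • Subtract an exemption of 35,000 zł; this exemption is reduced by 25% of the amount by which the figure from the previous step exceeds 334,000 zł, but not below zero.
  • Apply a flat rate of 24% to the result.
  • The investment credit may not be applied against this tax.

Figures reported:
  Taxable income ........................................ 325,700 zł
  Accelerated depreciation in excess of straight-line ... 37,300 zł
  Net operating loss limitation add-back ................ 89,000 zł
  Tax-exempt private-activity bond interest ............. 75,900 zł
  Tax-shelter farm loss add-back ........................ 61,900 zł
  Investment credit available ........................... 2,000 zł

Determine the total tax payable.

Shadow minimum tax:
  Adjusted income: 325,700 zł + 37,300 zł + 89,000 zł + 75,900 zł + 61,900 zł = 589,800 zł
  Exemption: 25% × (589,800 zł − 334,000 zł) = 63,950 zł ≥ 35,000 zł, so the exemption is fully phased out
  Base: 589,800 zł − 0 zł = 589,800 zł
  589,800 zł × 24% = 141,552 zł

Ordinary income tax:
  27,000 zł × 8% = 2,160 zł
  190,000 zł × 16% = 30,400 zł
  108,700 zł × 23% = 25,001 zł
  → 57,561 zł
  Less investment credit 2,000 zł → 55,561 zł

141,552 zł > 55,561 zł, so the shadow minimum tax is the binding amount.

141,552 zł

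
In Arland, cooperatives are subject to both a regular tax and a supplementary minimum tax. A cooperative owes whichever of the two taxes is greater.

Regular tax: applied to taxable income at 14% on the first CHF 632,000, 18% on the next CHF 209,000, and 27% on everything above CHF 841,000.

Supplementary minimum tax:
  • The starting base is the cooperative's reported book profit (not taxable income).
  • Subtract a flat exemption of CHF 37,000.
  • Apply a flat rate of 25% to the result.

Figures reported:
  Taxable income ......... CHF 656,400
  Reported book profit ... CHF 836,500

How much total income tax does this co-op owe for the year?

Regular tax:
  CHF 632,000 × 14% = CHF 88,480
  CHF 24,400 × 18% = CHF 4,392
  → CHF 92,872

Supplementary minimum tax:
  Base (reported book profit): CHF 836,500
  Less exemption CHF 37,000 → base CHF 799,500
  CHF 799,500 × 25% = CHF 199,875

CHF 199,875 > CHF 92,872, so the supplementary minimum tax is the binding amount.

CHF 199,875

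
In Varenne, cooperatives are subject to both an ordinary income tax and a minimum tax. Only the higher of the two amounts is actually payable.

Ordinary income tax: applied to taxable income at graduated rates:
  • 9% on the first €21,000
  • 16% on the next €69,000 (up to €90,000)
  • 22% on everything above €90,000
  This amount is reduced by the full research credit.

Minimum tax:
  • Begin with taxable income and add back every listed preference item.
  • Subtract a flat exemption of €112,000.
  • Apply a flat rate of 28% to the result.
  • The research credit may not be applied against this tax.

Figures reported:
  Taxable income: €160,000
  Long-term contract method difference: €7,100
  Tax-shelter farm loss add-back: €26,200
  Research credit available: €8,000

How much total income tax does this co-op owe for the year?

Minimum tax:
  Adjusted income: €160,000 + €7,100 + €26,200 = €193,300
  Less exemption €112,000 → base €81,300
  €81,300 × 28% = €22,764

Ordinary income tax:
  €21,000 × 9% = €1,890
  €69,000 × 16% = €11,040
  €70,000 × 22% = €15,400
  → €28,330
  Less research credit €8,000 → €20,330

€22,764 > €20,330, so the minimum tax is the binding amount.

€22,764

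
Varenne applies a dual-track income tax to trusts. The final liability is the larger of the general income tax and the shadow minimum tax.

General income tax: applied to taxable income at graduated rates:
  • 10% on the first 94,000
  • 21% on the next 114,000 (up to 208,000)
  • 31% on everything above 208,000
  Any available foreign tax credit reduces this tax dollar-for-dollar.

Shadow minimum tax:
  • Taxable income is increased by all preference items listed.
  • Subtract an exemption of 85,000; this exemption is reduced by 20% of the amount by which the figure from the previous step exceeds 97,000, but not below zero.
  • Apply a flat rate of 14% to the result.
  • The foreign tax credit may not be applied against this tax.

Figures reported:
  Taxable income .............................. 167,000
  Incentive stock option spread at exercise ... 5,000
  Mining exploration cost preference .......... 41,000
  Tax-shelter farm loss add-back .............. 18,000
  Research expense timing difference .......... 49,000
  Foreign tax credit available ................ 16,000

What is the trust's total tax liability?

32,424

Shadow minimum tax:
  Adjusted income: 167,000 + 5,000 + 41,000 + 18,000 + 49,000 = 280,000
  Exemption: 85,000 − 20% × (280,000 − 97,000) = 85,000 − 36,600 = 48,400
  Base: 280,000 − 48,400 = 231,600
  231,600 × 14% = 32,424

General income tax:
  94,000 × 10% = 9,400
  73,000 × 21% = 15,330
  → 24,730
  Less foreign tax credit 16,000 → 8,730

32,424 > 8,730, so the shadow minimum tax is the binding amount.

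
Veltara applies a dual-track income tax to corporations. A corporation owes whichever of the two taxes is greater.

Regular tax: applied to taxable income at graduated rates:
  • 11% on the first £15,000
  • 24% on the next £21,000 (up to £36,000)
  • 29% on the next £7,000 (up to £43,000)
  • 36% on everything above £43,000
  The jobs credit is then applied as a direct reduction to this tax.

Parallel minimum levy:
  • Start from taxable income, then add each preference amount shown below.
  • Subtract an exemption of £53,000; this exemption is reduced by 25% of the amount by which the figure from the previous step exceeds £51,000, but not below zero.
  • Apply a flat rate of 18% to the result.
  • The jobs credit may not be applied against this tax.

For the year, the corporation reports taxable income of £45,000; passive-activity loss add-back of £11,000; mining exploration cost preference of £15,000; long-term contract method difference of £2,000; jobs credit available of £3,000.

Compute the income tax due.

Regular tax:
  £15,000 × 11% = £1,650
  £21,000 × 24% = £5,040
  £7,000 × 29% = £2,030
  £2,000 × 36% = £720
  → £9,440
  Less jobs credit £3,000 → £6,440

Parallel minimum levy:
  Adjusted income: £45,000 + £11,000 + £15,000 + £2,000 = £73,000
  Exemption: £53,000 − 25% × (£73,000 − £51,000) = £53,000 − £5,500 = £47,500
  Base: £73,000 − £47,500 = £25,500
  £25,500 × 18% = £4,590

£6,440 > £4,590, so the regular tax governs.

£6,440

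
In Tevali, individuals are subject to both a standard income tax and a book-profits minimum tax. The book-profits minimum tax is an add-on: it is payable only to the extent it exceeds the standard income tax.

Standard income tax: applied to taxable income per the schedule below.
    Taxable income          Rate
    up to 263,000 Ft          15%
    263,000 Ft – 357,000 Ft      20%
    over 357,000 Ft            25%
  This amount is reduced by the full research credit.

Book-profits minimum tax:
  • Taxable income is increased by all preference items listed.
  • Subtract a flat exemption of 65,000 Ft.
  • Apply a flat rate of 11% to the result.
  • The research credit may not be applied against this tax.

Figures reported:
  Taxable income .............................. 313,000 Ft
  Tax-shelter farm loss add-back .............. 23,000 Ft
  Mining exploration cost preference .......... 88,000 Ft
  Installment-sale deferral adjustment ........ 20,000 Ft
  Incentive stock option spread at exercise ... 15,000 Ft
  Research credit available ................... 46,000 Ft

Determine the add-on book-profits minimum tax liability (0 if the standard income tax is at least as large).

39,890 Ft

Standard income tax:
  263,000 Ft × 15% = 39,450 Ft
  50,000 Ft × 20% = 10,000 Ft
  → 49,450 Ft
  Less research credit 46,000 Ft → 3,450 Ft

Book-profits minimum tax:
  Adjusted income: 313,000 Ft + 23,000 Ft + 88,000 Ft + 20,000 Ft + 15,000 Ft = 459,000 Ft
  Less exemption 65,000 Ft → base 394,000 Ft
  394,000 Ft × 11% = 43,340 Ft

Excess of book-profits minimum tax over standard income tax: 43,340 Ft − 3,450 Ft = 39,890 Ft.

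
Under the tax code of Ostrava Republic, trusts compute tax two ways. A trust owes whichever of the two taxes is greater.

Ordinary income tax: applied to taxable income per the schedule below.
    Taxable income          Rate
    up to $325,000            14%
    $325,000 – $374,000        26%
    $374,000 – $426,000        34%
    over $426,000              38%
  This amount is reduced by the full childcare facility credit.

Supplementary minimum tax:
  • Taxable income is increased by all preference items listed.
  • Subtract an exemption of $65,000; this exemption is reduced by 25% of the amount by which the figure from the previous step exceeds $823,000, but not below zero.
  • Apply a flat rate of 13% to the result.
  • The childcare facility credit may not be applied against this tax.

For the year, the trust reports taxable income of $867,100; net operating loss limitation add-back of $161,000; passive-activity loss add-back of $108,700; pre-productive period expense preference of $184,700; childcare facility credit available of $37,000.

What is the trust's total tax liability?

Supplementary minimum tax:
  Adjusted income: $867,100 + $161,000 + $108,700 + $184,700 = $1,321,500
  Exemption: 25% × ($1,321,500 − $823,000) = $124,625 ≥ $65,000, so the exemption is fully phased out
  Base: $1,321,500 − $0 = $1,321,500
  $1,321,500 × 13% = $171,795

Ordinary income tax:
  $325,000 × 14% = $45,500
  $49,000 × 26% = $12,740
  $52,000 × 34% = $17,680
  $441,100 × 38% = $167,618
  → $243,538
  Less childcare facility credit $37,000 → $206,538

$206,538 > $171,795, so the ordinary income tax governs.

$206,538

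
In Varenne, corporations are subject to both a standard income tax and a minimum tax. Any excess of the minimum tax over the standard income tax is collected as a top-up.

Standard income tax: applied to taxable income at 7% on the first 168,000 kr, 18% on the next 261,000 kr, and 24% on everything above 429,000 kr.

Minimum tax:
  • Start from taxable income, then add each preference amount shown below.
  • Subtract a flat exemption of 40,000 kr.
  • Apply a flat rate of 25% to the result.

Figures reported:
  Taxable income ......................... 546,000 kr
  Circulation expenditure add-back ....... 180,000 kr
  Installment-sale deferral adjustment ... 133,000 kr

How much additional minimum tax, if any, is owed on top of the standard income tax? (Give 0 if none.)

Minimum tax:
  Adjusted income: 546,000 kr + 180,000 kr + 133,000 kr = 859,000 kr
  Less exemption 40,000 kr → base 819,000 kr
  819,000 kr × 25% = 204,750 kr

Standard income tax:
  168,000 kr × 7% = 11,760 kr
  261,000 kr × 18% = 46,980 kr
  117,000 kr × 24% = 28,080 kr
  → 86,820 kr

Excess of minimum tax over standard income tax: 204,750 kr − 86,820 kr = 117,930 kr.

117,930 kr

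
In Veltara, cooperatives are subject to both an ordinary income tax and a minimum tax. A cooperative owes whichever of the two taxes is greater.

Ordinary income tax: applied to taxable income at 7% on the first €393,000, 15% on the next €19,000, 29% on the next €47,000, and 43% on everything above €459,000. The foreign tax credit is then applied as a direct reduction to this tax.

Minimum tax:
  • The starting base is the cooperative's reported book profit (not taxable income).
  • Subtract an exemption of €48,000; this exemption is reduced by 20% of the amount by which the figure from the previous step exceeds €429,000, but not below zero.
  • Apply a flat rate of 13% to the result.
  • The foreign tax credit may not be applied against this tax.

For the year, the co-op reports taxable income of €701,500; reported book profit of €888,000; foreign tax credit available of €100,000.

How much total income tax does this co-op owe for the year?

€115,440

Minimum tax:
  Base (reported book profit): €888,000
  Exemption: 20% × (€888,000 − €429,000) = €91,800 ≥ €48,000, so the exemption is fully phased out
  Base: €888,000 − €0 = €888,000
  €888,000 × 13% = €115,440

Ordinary income tax:
  €393,000 × 7% = €27,510
  €19,000 × 15% = €2,850
  €47,000 × 29% = €13,630
  €242,500 × 43% = €104,275
  → €148,265
  Less foreign tax credit €100,000 → €48,265

€115,440 > €48,265, so the minimum tax is the binding amount.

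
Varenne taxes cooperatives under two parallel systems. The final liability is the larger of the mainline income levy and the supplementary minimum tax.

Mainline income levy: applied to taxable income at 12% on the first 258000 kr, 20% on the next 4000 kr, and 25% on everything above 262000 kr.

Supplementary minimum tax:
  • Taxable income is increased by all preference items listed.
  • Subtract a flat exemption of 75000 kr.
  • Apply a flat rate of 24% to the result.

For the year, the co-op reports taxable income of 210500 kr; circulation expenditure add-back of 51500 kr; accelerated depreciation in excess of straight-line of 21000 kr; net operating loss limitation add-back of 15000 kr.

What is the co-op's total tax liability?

53520 kr

Mainline income levy:
  210500 kr × 12% = 25260 kr

Supplementary minimum tax:
  Adjusted income: 210500 kr + 51500 kr + 21000 kr + 15000 kr = 298000 kr
  Less exemption 75000 kr → base 223000 kr
  223000 kr × 24% = 53520 kr

53520 kr > 25260 kr, so the supplementary minimum tax is the binding amount.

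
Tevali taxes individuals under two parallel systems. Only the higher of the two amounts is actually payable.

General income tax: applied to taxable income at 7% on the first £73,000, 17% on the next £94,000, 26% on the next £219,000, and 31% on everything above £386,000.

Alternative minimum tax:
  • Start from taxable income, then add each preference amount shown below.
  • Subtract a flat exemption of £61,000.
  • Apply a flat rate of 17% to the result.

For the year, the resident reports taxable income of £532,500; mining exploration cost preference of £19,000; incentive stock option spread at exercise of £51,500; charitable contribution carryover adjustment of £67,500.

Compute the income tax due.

General income tax:
  £73,000 × 7% = £5,110
  £94,000 × 17% = £15,980
  £219,000 × 26% = £56,940
  £146,500 × 31% = £45,415
  → £123,445

Alternative minimum tax:
  Adjusted income: £532,500 + £19,000 + £51,500 + £67,500 = £670,500
  Less exemption £61,000 → base £609,500
  £609,500 × 17% = £103,615

£123,445 > £103,615, so the general income tax governs.

£123,445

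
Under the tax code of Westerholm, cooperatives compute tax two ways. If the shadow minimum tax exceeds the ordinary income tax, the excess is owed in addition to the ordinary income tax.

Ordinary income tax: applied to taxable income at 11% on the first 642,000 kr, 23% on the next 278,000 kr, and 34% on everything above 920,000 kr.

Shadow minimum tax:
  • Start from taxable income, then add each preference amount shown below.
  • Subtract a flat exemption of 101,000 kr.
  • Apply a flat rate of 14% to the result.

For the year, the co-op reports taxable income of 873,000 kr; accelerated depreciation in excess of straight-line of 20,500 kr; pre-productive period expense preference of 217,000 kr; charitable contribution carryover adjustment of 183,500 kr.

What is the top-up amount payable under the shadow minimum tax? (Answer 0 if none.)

Shadow minimum tax:
  Adjusted income: 873,000 kr + 20,500 kr + 217,000 kr + 183,500 kr = 1,294,000 kr
  Less exemption 101,000 kr → base 1,193,000 kr
  1,193,000 kr × 14% = 167,020 kr

Ordinary income tax:
  642,000 kr × 11% = 70,620 kr
  231,000 kr × 23% = 53,130 kr
  → 123,750 kr

Excess of shadow minimum tax over ordinary income tax: 167,020 kr − 123,750 kr = 43,270 kr.

43,270 kr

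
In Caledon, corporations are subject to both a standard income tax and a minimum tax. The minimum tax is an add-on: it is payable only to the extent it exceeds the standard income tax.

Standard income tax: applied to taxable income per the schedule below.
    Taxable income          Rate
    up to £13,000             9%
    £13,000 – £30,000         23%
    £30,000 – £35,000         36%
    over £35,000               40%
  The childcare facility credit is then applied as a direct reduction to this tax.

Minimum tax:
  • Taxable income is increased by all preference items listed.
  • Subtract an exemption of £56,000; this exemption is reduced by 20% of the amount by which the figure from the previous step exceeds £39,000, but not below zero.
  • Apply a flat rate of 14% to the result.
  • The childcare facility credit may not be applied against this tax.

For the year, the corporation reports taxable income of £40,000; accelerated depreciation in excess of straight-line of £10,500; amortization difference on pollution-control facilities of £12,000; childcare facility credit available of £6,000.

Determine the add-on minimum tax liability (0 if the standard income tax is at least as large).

Standard income tax:
  £13,000 × 9% = £1,170
  £17,000 × 23% = £3,910
  £5,000 × 36% = £1,800
  £5,000 × 40% = £2,000
  → £8,880
  Less childcare facility credit £6,000 → £2,880

Minimum tax:
  Adjusted income: £40,000 + £10,500 + £12,000 = £62,500
  Exemption: £56,000 − 20% × (£62,500 − £39,000) = £56,000 − £4,700 = £51,300
  Base: £62,500 − £51,300 = £11,200
  £11,200 × 14% = £1,568

£1,568 ≤ £2,880, so no add-on is due.

£0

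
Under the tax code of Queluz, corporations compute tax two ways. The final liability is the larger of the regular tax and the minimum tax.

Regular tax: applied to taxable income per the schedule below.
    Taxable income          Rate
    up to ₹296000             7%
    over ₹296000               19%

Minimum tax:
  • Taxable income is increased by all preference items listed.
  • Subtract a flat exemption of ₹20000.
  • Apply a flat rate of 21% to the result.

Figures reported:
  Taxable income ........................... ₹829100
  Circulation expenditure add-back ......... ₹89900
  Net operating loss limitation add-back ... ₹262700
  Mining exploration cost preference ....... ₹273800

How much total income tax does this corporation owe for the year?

Regular tax:
  ₹296000 × 7% = ₹20720
  ₹533100 × 19% = ₹101289
  → ₹122009

Minimum tax:
  Adjusted income: ₹829100 + ₹89900 + ₹262700 + ₹273800 = ₹1455500
  Less exemption ₹20000 → base ₹1435500
  ₹1435500 × 21% = ₹301455

₹301455 > ₹122009, so the minimum tax is the binding amount.

₹301455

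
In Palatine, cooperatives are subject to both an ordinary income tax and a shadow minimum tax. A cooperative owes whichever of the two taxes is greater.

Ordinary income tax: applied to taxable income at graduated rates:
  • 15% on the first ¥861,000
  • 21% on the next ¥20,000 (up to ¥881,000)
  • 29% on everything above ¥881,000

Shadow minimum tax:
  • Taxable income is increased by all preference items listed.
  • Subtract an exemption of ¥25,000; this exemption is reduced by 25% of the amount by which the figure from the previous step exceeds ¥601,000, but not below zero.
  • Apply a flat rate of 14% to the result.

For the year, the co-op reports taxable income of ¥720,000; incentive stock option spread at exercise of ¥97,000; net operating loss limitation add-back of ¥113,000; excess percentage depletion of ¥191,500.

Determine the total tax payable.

Ordinary income tax:
  ¥720,000 × 15% = ¥108,000

Shadow minimum tax:
  Adjusted income: ¥720,000 + ¥97,000 + ¥113,000 + ¥191,500 = ¥1,121,500
  Exemption: 25% × (¥1,121,500 − ¥601,000) = ¥130,125 ≥ ¥25,000, so the exemption is fully phased out
  Base: ¥1,121,500 − ¥0 = ¥1,121,500
  ¥1,121,500 × 14% = ¥157,010

¥157,010 > ¥108,000, so the shadow minimum tax is the binding amount.

¥157,010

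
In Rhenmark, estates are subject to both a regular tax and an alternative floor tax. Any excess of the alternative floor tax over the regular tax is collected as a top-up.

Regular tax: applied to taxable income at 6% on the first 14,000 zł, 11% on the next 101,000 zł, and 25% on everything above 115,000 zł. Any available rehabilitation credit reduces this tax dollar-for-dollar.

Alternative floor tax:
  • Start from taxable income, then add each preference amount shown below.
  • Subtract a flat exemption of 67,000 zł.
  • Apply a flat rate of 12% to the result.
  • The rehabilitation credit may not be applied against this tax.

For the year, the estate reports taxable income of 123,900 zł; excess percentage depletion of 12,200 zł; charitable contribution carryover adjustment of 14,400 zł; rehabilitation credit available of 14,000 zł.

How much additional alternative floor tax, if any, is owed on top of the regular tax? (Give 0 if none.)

9,845 zł

Regular tax:
  14,000 zł × 6% = 840 zł
  101,000 zł × 11% = 11,110 zł
  8,900 zł × 25% = 2,225 zł
  → 14,175 zł
  Less rehabilitation credit 14,000 zł → 175 zł

Alternative floor tax:
  Adjusted income: 123,900 zł + 12,200 zł + 14,400 zł = 150,500 zł
  Less exemption 67,000 zł → base 83,500 zł
  83,500 zł × 12% = 10,020 zł

Excess of alternative floor tax over regular tax: 10,020 zł − 175 zł = 9,845 zł.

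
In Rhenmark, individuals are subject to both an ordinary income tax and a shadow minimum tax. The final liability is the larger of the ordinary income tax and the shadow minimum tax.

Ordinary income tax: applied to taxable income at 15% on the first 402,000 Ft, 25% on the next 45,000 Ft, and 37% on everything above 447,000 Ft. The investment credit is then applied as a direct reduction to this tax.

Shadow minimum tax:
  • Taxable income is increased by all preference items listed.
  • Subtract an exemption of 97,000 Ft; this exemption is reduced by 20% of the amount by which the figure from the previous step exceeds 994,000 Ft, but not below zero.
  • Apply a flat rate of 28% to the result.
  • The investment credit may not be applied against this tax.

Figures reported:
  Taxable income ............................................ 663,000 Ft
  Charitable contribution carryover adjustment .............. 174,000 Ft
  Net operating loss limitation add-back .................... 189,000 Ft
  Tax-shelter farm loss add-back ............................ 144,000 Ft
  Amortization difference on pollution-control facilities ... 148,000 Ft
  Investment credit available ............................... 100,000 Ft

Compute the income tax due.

Shadow minimum tax:
  Adjusted income: 663,000 Ft + 174,000 Ft + 189,000 Ft + 144,000 Ft + 148,000 Ft = 1,318,000 Ft
  Exemption: 97,000 Ft − 20% × (1,318,000 Ft − 994,000 Ft) = 97,000 Ft − 64,800 Ft = 32,200 Ft
  Base: 1,318,000 Ft − 32,200 Ft = 1,285,800 Ft
  1,285,800 Ft × 28% = 360,024 Ft

Ordinary income tax:
  402,000 Ft × 15% = 60,300 Ft
  45,000 Ft × 25% = 11,250 Ft
  216,000 Ft × 37% = 79,920 Ft
  → 151,470 Ft
  Less investment credit 100,000 Ft → 51,470 Ft

360,024 Ft > 51,470 Ft, so the shadow minimum tax is the binding amount.

360,024 Ft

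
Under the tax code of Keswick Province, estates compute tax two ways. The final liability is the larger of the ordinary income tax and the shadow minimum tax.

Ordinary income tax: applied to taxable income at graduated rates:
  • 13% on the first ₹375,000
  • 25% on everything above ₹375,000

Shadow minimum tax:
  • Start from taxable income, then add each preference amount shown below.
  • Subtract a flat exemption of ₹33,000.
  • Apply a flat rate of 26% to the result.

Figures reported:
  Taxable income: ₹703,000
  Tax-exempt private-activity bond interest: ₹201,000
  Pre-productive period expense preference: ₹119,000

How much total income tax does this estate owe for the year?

Shadow minimum tax:
  Adjusted income: ₹703,000 + ₹201,000 + ₹119,000 = ₹1,023,000
  Less exemption ₹33,000 → base ₹990,000
  ₹990,000 × 26% = ₹257,400

Ordinary income tax:
  ₹375,000 × 13% = ₹48,750
  ₹328,000 × 25% = ₹82,000
  → ₹130,750

₹257,400 > ₹130,750, so the shadow minimum tax is the binding amount.

₹257,400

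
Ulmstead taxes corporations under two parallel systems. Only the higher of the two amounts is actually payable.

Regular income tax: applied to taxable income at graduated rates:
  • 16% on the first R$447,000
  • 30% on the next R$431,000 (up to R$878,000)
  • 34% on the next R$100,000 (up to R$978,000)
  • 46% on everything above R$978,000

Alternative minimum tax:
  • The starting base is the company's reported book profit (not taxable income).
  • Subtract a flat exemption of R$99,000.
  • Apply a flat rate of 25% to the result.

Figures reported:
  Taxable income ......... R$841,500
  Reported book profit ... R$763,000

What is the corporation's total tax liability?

R$189,870

Alternative minimum tax:
  Base (reported book profit): R$763,000
  Less exemption R$99,000 → base R$664,000
  R$664,000 × 25% = R$166,000

Regular income tax:
  R$447,000 × 16% = R$71,520
  R$394,500 × 30% = R$118,350
  → R$189,870

R$189,870 > R$166,000, so the regular income tax governs.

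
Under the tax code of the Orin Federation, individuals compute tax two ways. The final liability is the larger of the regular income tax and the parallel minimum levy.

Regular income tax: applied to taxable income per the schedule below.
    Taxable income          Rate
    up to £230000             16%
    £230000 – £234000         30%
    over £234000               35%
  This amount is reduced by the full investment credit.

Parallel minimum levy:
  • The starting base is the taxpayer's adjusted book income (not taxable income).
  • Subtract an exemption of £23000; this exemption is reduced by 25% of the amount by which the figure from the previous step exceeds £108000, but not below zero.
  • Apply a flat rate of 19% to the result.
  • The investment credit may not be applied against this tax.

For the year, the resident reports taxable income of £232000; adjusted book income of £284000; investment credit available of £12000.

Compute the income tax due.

£53960

Parallel minimum levy:
  Base (adjusted book income): £284000
  Exemption: 25% × (£284000 − £108000) = £44000 ≥ £23000, so the exemption is fully phased out
  Base: £284000 − £0 = £284000
  £284000 × 19% = £53960

Regular income tax:
  £230000 × 16% = £36800
  £2000 × 30% = £600
  → £37400
  Less investment credit £12000 → £25400

£53960 > £25400, so the parallel minimum levy is the binding amount.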